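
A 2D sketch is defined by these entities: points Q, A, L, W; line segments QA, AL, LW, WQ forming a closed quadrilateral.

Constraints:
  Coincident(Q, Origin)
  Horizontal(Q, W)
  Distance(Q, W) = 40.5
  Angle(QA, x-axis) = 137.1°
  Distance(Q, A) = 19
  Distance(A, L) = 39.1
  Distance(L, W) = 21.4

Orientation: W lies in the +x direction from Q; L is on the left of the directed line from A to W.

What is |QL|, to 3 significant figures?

29.2

Q is at the origin; Q and W share the same y with |QW| = 40.5 and W in +x, so W = (40.5, 0). QA runs at 137.1° with |QA| = 19.0, so A = (-13.9, 12.9). L is determined by |AL| = 39.1 and |LW| = 21.4 together: it lies at the intersection of circle(A, 39.1) and circle(W, 21.4). With |AW| = 55.9, the foot of the radical line on AW is 37.5 from A and the perpendicular offset is √(39.1² − 37.5²) = 10.9. Taking the left-of-AW solution: L = (25.1, 14.9).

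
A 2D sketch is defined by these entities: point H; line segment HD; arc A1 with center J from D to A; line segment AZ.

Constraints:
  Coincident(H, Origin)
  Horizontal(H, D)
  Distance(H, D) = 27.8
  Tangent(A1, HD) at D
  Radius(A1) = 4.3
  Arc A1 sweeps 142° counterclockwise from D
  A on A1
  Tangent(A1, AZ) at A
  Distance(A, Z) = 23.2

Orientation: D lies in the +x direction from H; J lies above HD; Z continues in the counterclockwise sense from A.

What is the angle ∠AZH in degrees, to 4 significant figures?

80.97°

H is at the origin; HD is horizontal with |HD| = 27.8 and D on the +x side, so D = (27.80, 0.000). Since A1 is tangent to HD there, JD ⟂ HD, so J = D + (0, 4.3) = (27.80, 4.300). On A1, D sits at bearing -90° from J; a 142° counterclockwise sweep puts A at bearing 52°, so A = J + 4.3·(cos 52°, sin 52°) = (30.45, 7.688). Since A1 is tangent to AZ there, JA ⟂ AZ, so AZ runs along (−sin 52°, cos 52°); with |AZ| = 23.2, Z = (12.17, 21.97). Then cos ∠AZH = ZA·ZH / (|ZA||ZH|), giving 80.97°.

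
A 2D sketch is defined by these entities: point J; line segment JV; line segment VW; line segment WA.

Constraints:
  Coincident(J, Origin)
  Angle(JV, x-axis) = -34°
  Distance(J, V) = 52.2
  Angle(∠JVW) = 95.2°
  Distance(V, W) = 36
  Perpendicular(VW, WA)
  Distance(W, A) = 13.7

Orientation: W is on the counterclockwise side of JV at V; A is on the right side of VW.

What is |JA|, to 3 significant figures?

77.3

∠JVW = 95.2°, so VW runs at -34.0° + (180° − 95.2°) = 50.8° from the x-axis; with |VW| = 36.0, W = V + 36.0·(cos 50.8°, sin 50.8°) = (66.0, -1.29). VW is perpendicular to WA; with |WA| = 13.7 on the right of VW, A = W + 13.7·(0.775, -0.632) = (76.6, -9.95). Then |JA| = |A − J| = 77.3.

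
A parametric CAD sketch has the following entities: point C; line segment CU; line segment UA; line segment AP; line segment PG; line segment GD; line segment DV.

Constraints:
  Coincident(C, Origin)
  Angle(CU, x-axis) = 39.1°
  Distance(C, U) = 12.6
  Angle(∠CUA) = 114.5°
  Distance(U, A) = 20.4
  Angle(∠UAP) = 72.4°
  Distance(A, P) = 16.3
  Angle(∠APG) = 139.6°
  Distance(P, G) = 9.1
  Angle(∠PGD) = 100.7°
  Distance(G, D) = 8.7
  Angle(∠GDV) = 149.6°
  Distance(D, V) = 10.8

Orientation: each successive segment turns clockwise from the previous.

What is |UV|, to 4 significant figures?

3.443

∠PGD = 100.7° gives GD at 106.3° from the x-axis; with |GD| = 8.7, D = (5.229, -5.387). ∠GDV = 149.6° gives DV at 75.90° from the x-axis; with |DV| = 10.8, V = (7.860, 5.088). Then |UV| = |V − U| = 3.443.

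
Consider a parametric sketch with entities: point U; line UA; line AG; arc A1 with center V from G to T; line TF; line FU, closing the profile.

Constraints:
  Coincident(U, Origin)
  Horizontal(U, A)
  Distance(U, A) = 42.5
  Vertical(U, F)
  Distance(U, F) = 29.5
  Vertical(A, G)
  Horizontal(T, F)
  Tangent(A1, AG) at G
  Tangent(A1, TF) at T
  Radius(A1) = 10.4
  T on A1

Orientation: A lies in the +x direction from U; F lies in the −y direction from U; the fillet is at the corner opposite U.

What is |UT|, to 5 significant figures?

43.597

The virtual corner opposite U is at (42.500, -29.500). Since A1 is tangent to AG there, VG ⟂ AG and the tangent condition forces VT to be normal to TF, with radius 10.4, so the center V sits 10.4 in from both sides at V = (32.100, -19.100). That places the tangent points at G = (42.500, -19.100) on AG and T = (32.100, -29.500) on TF. Then |UT| = |T − U| = 43.597.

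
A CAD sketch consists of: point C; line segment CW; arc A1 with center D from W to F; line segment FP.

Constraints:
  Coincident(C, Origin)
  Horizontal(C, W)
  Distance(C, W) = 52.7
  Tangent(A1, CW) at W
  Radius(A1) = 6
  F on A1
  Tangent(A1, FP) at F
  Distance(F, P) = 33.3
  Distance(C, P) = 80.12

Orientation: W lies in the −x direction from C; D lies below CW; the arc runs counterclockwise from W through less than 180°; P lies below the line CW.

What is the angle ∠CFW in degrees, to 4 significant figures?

28.44°

Checks: |DF| = 6.000 ✓; ∠(DF, FP) = 90.00° ✓; |FP| = 33.30 ✓; |CP| = 80.12 ✓.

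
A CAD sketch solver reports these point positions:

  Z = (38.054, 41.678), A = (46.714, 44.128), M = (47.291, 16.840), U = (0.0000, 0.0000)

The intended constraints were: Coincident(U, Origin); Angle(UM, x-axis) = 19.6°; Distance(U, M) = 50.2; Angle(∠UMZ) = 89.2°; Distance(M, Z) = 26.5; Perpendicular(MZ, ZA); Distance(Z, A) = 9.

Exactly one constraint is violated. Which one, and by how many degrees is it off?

Perpendicular(MZ, ZA) — off by 4.60°.

U = (0.00, 0.00) ✓; UM at 19.60° ✓; |UM| = 50.20 ✓; ∠UMZ = 89.20° ✓; |MZ| = 26.50 ✓; ∠(MZ, ZA) = 94.60° ✗; |ZA| = 9.000 ✓.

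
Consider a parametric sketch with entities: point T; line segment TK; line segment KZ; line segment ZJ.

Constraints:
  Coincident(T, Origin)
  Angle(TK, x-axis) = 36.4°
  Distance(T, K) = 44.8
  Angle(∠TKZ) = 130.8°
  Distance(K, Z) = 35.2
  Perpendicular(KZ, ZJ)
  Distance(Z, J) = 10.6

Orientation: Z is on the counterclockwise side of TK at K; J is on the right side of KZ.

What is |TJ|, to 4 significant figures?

78.35

T is at the origin; TK runs at 36.4° with length 44.8, so K = 44.8·(cos 36.4°, sin 36.4°) = (36.06, 26.59). ∠TKZ = 130.8°, so KZ runs at 36.4° + (180° − 130.8°) = 85.60° from the x-axis; with |KZ| = 35.2, Z = K + 35.2·(cos 85.60°, sin 85.60°) = (38.76, 61.68). The perpendicularity gives ZJ at right angles to KZ; with |ZJ| = 10.6 on the right of KZ, J = Z + 10.6·(0.9971, -0.07672) = (49.33, 60.87). Then |TJ| = |J − T| = 78.35.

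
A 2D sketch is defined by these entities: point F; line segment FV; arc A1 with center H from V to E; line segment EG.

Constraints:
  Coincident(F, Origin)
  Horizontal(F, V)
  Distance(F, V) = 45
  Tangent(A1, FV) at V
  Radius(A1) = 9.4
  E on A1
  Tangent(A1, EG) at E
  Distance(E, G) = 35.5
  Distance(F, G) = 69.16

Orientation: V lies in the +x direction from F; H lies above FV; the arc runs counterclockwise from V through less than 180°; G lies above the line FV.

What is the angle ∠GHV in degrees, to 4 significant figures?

168.8°

Checks: |HE| = 9.400 ✓; ∠(HE, EG) = 90.00° ✓; |EG| = 35.50 ✓; |FG| = 69.16 ✓.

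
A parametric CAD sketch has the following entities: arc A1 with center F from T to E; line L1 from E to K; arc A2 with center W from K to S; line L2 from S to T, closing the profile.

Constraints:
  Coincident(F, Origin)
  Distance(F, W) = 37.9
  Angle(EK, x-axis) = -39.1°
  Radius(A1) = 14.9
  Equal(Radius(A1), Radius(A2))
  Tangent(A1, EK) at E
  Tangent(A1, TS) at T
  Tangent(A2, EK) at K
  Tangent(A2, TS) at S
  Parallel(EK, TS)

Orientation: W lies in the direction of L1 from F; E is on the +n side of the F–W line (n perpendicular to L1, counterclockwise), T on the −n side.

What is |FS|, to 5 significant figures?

40.724

The slot axis is L1's direction at -39.1°, so u = (cos -39.1°, sin -39.1°) = (0.77605, -0.63068) and n = (−sin -39.1°, cos -39.1°) = (0.63068, 0.77605). F is at the origin and W lies 37.9 along u from F, so W = 37.9·u = (29.412, -23.903). Tangency of A1 to both parallel lines with radius 14.9 puts E and T at F ± 14.9·n: E = (9.3971, 11.563), T = (-9.3971, -11.563). Equal radii place K and S the same way about W: K = W + 14.9·n = (38.809, -12.340), S = W − 14.9·n = (20.015, -35.466). Then |FS| = |S − F| = 40.724.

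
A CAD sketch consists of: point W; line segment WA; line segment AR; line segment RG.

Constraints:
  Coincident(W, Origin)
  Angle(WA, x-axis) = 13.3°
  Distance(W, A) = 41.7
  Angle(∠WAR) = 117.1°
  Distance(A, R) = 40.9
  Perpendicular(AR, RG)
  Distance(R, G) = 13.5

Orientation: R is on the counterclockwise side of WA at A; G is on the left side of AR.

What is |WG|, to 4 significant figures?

64.39

W is at the origin; WA runs at 13.3° with length 41.7, so A = 41.7·(cos 13.3°, sin 13.3°) = (40.58, 9.593). ∠WAR = 117.1°, so AR runs at 13.3° + (180° − 117.1°) = 76.20° from the x-axis; with |AR| = 40.9, R = A + 40.9·(cos 76.20°, sin 76.20°) = (50.34, 49.31). AR is perpendicular to RG; with |RG| = 13.5 on the left of AR, G = R + 13.5·(-0.9711, 0.2385) = (37.23, 52.53). Then |WG| = |G − W| = 64.39.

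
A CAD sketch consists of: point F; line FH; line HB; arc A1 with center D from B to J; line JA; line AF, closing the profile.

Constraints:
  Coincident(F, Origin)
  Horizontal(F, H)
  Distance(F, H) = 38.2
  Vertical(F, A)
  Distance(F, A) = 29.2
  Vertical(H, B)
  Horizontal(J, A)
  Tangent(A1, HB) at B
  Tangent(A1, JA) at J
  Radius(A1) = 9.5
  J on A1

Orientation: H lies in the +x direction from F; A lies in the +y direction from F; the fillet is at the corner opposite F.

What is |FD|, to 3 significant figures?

34.8

F and A share the same x with |FA| = 29.2 and A on the +y side, so A = (0.00, 29.2). The virtual corner opposite F is at (38.2, 29.2). Since A1 is tangent to HB there, DB ⟂ HB and since A1 is tangent to JA there, DJ ⟂ JA, with radius 9.5, so the center D sits 9.5 in from both sides at D = (28.7, 19.7). Then |FD| = |D − F| = 34.8.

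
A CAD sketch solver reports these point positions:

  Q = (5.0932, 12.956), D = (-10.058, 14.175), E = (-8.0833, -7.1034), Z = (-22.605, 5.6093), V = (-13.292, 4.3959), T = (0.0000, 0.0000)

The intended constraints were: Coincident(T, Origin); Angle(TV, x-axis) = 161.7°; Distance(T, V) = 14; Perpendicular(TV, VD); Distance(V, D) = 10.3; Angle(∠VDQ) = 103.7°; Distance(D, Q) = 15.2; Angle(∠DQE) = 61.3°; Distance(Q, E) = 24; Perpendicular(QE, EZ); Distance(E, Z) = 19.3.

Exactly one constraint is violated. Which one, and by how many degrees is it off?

Perpendicular(QE, EZ) — off by 7.90°.

T = (0.00, 0.00) ✓; TV at 161.7° ✓; |TV| = 14.00 ✓; ∠(TV, VD) = 90.00° ✓; |VD| = 10.30 ✓; ∠VDQ = 103.7° ✓; |DQ| = 15.20 ✓; ∠DQE = 61.30° ✓; |QE| = 24.00 ✓; ∠(QE, EZ) = 97.90° ✗; |EZ| = 19.30 ✓.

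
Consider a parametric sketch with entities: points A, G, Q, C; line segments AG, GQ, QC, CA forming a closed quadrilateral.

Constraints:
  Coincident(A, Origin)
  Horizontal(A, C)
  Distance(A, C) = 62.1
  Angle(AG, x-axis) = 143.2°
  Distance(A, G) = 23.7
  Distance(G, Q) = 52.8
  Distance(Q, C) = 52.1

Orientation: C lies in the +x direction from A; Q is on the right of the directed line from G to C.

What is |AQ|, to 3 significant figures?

29.9

A is at the origin; AC is horizontal with |AC| = 62.1 and C in +x, so C = (62.1, 0). AG runs at 143.2° with |AG| = 23.7, so G = (-19.0, 14.2). Q is determined by |GQ| = 52.8 and |QC| = 52.1 together: it lies at the intersection of circle(G, 52.8) and circle(C, 52.1). With |GC| = 82.3, the foot of the radical line on GC is 41.6 from G and the perpendicular offset is √(52.8² − 41.6²) = 32.5. Taking the right-of-GC solution: Q = (16.4, -25.0).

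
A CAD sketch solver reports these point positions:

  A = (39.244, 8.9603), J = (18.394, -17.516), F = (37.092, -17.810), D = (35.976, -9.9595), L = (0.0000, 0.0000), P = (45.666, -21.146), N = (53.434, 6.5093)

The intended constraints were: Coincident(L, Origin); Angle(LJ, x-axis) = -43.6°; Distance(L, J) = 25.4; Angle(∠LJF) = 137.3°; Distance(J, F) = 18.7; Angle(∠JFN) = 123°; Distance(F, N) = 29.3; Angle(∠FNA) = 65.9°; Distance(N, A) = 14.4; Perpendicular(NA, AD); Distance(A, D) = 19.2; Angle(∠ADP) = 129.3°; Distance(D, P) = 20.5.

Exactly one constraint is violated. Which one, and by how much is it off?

Distance(D, P) = 20.5 — off by 5.70.

L = (0.00, 0.00) ✓; LJ at -43.60° ✓; |LJ| = 25.40 ✓; ∠LJF = 137.3° ✓; |JF| = 18.70 ✓; ∠JFN = 123.0° ✓; |FN| = 29.30 ✓; ∠FNA = 65.90° ✓; |NA| = 14.40 ✓; ∠(NA, AD) = 90.00° ✓; |AD| = 19.20 ✓; ∠ADP = 129.3° ✓; |DP| = 14.80 ✗.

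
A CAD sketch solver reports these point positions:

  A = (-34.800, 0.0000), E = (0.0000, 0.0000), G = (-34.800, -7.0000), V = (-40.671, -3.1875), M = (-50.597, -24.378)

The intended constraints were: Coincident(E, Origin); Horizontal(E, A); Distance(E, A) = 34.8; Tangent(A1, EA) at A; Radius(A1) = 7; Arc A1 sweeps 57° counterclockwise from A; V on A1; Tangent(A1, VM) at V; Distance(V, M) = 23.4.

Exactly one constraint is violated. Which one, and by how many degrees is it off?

Tangent(A1, VM) at V — off by 7.90°.

E = (0.00, 0.00) ✓; E.y = 0.00, A.y = 0.00 ✓; |EA| = 34.80 ✓; ∠(GA, AE) = 90.00° ✓; |GA| = 7.000 ✓; bearing(G→V) − bearing(G→A) = 57.00° ✓; |GV| = 7.000 ✓; ∠(GV, VM) = 82.10° ✗; |VM| = 23.40 ✓.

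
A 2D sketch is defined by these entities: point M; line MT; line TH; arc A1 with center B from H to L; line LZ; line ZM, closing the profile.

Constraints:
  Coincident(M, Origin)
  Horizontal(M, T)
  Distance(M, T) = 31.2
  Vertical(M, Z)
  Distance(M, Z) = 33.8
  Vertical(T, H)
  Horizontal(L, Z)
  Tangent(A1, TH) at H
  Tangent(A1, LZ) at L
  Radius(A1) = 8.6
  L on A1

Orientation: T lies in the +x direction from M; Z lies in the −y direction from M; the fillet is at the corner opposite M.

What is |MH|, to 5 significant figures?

40.106

The virtual corner opposite M is at (31.200, -33.800). The tangent condition forces BH to be normal to TH and tangency of A1 to LZ means the radius BL is perpendicular to LZ, with radius 8.6, so the center B sits 8.6 in from both sides at B = (22.600, -25.200). That places the tangent points at H = (31.200, -25.200) on TH and L = (22.600, -33.800) on LZ. Then |MH| = |H − M| = 40.106.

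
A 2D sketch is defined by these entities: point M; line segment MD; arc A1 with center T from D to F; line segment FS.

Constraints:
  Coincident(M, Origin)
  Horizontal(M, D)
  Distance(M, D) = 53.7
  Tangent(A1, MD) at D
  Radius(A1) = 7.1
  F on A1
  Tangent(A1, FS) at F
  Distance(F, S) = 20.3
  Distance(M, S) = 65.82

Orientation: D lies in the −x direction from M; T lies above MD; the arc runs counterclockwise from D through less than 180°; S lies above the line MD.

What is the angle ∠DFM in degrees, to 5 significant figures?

104.11°

Checks: |TF| = 7.100 ✓; ∠(TF, FS) = 90.00° ✓; |FS| = 20.30 ✓; |MS| = 65.82 ✓.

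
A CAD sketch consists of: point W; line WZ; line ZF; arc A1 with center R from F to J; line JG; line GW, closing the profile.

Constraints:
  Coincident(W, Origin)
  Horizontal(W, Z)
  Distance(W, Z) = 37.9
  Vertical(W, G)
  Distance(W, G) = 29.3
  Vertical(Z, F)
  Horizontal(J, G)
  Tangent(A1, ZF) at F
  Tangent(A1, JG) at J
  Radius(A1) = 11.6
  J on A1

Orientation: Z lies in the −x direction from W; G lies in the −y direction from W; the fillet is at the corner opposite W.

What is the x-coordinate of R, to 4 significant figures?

-26.30

WG is vertical with |WG| = 29.3 and G on the −y side, so G = (0.000, -29.30). The virtual corner opposite W is at (-37.90, -29.30). Since A1 is tangent to ZF there, RF ⟂ ZF and A1 meets JG tangentially, so RJ is at right angles to JG, with radius 11.6, so the center R sits 11.6 in from both sides at R = (-26.30, -17.70). So R.x = -26.30.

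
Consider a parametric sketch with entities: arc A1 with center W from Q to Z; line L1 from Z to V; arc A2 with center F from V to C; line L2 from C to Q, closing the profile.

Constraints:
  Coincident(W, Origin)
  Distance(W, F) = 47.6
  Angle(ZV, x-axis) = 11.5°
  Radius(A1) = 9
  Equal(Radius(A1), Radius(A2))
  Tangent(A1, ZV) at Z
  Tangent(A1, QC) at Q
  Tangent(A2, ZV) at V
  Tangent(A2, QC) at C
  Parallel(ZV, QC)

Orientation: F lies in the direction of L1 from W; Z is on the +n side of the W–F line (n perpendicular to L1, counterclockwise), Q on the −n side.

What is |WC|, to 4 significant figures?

48.44

The slot axis is L1's direction at 11.5°, so u = (cos 11.5°, sin 11.5°) = (0.9799, 0.1994) and n = (−sin 11.5°, cos 11.5°) = (-0.1994, 0.9799). W is at the origin and F lies 47.6 along u from W, so F = 47.6·u = (46.64, 9.490). Tangency of A1 to both parallel lines with radius 9.0 puts Z and Q at W ± 9.0·n: Z = (-1.794, 8.819), Q = (1.794, -8.819). Equal radii place V and C the same way about F: V = F + 9.0·n = (44.85, 18.31), C = F − 9.0·n = (48.44, 0.6706). Then |WC| = |C − W| = 48.44.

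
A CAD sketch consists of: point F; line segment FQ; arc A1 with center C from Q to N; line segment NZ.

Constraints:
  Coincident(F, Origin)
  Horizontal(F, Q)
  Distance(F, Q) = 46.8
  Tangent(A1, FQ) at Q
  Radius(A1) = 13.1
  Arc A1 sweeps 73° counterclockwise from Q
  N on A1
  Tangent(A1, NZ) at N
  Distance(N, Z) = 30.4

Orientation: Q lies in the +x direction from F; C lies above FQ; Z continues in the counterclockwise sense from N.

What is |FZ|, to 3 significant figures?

78.3

F is at the origin; F and Q share the same y with |FQ| = 46.8 and Q on the +x side, so Q = (46.8, 0.00). A1 meets FQ tangentially, so CQ is at right angles to FQ, so C = Q + (0, 13.1) = (46.8, 13.1). On A1, Q sits at bearing -90° from C; a 73° counterclockwise sweep puts N at bearing -17°, so N = C + 13.1·(cos -17°, sin -17°) = (59.3, 9.27). Since A1 is tangent to NZ there, CN ⟂ NZ, so NZ runs along (−sin -17°, cos -17°); with |NZ| = 30.4, Z = (68.2, 38.3). Then |FZ| = |Z − F| = 78.3.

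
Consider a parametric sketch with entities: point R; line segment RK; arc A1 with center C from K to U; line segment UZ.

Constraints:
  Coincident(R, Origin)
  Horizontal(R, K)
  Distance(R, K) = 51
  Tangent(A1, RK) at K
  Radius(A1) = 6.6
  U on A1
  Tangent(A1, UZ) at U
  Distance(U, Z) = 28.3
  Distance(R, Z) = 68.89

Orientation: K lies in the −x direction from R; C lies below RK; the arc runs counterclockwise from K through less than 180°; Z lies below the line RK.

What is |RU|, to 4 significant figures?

57.90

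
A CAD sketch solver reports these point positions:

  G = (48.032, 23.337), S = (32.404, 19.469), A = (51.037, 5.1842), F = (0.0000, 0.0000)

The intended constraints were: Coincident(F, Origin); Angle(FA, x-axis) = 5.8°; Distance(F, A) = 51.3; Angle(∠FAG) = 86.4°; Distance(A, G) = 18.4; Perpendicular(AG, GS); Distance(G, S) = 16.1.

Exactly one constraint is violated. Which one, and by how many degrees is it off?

Perpendicular(AG, GS) — off by 4.50°.

F = (0.00, 0.00) ✓; FA at 5.800° ✓; |FA| = 51.30 ✓; ∠FAG = 86.40° ✓; |AG| = 18.40 ✓; ∠(AG, GS) = 94.50° ✗; |GS| = 16.10 ✓.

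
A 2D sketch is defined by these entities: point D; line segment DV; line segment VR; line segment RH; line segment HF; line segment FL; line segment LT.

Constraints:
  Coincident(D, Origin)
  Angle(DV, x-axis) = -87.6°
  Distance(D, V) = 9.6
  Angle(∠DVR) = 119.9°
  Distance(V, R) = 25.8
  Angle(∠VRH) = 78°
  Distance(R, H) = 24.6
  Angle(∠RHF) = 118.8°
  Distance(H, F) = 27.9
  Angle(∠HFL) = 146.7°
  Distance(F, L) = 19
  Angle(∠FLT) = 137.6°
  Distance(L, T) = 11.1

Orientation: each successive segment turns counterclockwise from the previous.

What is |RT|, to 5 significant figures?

58.374

∠HFL = 146.7° gives FL at 169.00° from the x-axis; with |FL| = 19.0, L = (-8.7578, 25.312). ∠FLT = 137.6° gives LT at -148.60° from the x-axis; with |LT| = 11.1, T = (-18.232, 19.529). Then |RT| = |T − R| = 58.374.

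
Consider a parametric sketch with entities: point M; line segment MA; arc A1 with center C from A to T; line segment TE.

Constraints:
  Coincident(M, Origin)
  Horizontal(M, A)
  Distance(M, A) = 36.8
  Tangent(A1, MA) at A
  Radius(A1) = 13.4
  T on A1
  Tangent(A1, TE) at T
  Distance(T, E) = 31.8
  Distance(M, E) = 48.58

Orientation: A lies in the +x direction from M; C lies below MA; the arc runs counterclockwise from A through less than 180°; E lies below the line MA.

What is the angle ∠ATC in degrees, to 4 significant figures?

47.46°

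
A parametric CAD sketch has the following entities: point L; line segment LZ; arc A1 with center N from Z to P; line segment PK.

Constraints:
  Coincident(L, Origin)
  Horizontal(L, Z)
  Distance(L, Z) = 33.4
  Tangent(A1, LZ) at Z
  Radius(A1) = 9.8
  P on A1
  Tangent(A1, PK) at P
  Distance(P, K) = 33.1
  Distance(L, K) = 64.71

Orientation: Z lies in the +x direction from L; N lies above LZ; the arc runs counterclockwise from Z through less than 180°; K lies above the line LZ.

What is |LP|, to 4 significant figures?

43.47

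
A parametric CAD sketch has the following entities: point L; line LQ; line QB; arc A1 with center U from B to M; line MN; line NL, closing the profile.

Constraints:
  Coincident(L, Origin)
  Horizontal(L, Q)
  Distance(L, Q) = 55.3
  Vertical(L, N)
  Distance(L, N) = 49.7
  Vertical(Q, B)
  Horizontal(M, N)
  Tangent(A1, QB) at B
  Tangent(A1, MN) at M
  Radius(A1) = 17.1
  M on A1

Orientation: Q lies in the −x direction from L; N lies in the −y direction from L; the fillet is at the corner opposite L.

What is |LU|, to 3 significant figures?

50.2

L and N share the same x with |LN| = 49.7 and N on the −y side, so N = (0.00, -49.7). The virtual corner opposite L is at (-55.3, -49.7). Since A1 is tangent to QB there, UB ⟂ QB and tangency of A1 to MN means the radius UM is perpendicular to MN, with radius 17.1, so the center U sits 17.1 in from both sides at U = (-38.2, -32.6). Then |LU| = |U − L| = 50.2.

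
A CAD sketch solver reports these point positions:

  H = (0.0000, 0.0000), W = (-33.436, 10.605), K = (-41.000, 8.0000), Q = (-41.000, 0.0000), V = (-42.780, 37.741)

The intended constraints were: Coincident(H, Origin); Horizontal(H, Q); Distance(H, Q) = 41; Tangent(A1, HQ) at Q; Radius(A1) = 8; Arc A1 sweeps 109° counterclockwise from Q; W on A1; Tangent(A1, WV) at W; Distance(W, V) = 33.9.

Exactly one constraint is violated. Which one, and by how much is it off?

Distance(W, V) = 33.9 — off by 5.20.

H = (0.00, 0.00) ✓; H.y = 0.00, Q.y = 0.00 ✓; |HQ| = 41.00 ✓; ∠(KQ, QH) = 90.00° ✓; |KQ| = 8.000 ✓; bearing(K→W) − bearing(K→Q) = 109.0° ✓; |KW| = 8.000 ✓; ∠(KW, WV) = 90.00° ✓; |WV| = 28.70 ✗.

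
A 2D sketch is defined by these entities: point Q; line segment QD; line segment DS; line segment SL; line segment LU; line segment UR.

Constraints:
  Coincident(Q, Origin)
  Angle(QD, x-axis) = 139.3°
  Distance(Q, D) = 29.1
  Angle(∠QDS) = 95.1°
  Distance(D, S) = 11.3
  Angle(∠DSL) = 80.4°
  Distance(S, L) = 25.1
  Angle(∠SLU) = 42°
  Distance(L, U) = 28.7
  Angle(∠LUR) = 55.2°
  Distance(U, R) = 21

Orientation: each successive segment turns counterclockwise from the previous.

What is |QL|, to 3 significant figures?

10.6

∠QDS = 95.1° gives DS at -136° from the x-axis; with |DS| = 11.3, S = (-30.2, 11.1). ∠DSL = 80.4° gives SL at -36.2° from the x-axis; with |SL| = 25.1, L = (-9.91, -3.73). Then |QL| = |L − Q| = 10.6.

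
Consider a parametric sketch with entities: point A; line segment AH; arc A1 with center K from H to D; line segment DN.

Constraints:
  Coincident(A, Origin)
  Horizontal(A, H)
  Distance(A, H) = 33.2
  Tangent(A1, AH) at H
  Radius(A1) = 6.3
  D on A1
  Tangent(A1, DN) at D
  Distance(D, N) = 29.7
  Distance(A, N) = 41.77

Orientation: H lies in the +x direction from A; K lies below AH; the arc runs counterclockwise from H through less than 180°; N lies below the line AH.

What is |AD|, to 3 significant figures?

27.5

Checks: |AH| = 33.20 ✓; |KD| = 6.300 ✓; ∠(KD, DN) = 90.00° ✓; |DN| = 29.70 ✓; |AN| = 41.77 ✓.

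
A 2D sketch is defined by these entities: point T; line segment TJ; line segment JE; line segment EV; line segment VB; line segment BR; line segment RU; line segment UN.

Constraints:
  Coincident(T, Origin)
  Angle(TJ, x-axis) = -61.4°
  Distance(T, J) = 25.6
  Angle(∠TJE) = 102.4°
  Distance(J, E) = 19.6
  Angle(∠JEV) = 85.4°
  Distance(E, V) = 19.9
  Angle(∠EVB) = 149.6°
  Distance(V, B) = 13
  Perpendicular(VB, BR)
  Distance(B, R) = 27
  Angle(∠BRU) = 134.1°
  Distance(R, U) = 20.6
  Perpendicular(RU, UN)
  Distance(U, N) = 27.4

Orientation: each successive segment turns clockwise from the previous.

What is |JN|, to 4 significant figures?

15.59

∠BRU = 134.1° gives RU at -39.90° from the x-axis; with |RU| = 20.6, U = (26.95, -16.78). RU ⟂ UN, so UN runs at -129.9°; with |UN| = 27.4, N = (9.374, -37.80). Then |JN| = |N − J| = 15.59.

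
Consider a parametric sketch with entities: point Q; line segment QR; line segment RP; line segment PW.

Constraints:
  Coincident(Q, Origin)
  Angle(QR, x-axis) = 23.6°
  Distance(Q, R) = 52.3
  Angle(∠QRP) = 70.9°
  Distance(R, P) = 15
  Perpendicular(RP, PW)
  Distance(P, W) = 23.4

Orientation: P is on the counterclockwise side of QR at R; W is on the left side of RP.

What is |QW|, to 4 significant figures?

26.11

Q is at the origin; QR runs at 23.6° with length 52.3, so R = 52.3·(cos 23.6°, sin 23.6°) = (47.93, 20.94). ∠QRP = 70.9°, so RP runs at 23.6° + (180° − 70.9°) = 132.7° from the x-axis; with |RP| = 15.0, P = R + 15.0·(cos 132.7°, sin 132.7°) = (37.75, 31.96). RP ⟂ PW; with |PW| = 23.4 on the left of RP, W = P + 23.4·(-0.7349, -0.6782) = (20.56, 16.09). Then |QW| = |W − Q| = 26.11.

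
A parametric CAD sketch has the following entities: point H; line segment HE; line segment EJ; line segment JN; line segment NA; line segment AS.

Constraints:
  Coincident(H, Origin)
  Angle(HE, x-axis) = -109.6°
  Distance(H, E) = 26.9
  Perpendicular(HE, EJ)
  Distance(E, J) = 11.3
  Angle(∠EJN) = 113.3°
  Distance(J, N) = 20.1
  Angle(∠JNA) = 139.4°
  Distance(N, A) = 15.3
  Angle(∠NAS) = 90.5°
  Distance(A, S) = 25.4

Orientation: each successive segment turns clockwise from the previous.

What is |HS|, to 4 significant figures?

9.687

∠JNA = 139.4° gives NA at 53.10° from the x-axis; with |NA| = 15.3, A = (-11.78, 10.74). ∠NAS = 90.5° gives AS at -36.40° from the x-axis; with |AS| = 25.4, S = (8.665, -4.330). Then |HS| = |S − H| = 9.687.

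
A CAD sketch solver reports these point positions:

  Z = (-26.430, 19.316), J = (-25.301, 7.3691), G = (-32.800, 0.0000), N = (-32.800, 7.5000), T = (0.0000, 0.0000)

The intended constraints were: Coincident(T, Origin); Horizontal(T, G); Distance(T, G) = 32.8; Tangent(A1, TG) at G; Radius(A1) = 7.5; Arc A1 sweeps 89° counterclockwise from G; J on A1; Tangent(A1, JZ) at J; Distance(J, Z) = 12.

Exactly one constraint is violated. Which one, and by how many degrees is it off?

Tangent(A1, JZ) at J — off by 6.40°.

T = (0.00, 0.00) ✓; T.y = 0.00, G.y = 0.00 ✓; |TG| = 32.80 ✓; ∠(NG, GT) = 90.00° ✓; |NG| = 7.500 ✓; bearing(N→J) − bearing(N→G) = 89.00° ✓; |NJ| = 7.500 ✓; ∠(NJ, JZ) = 83.60° ✗; |JZ| = 12.00 ✓.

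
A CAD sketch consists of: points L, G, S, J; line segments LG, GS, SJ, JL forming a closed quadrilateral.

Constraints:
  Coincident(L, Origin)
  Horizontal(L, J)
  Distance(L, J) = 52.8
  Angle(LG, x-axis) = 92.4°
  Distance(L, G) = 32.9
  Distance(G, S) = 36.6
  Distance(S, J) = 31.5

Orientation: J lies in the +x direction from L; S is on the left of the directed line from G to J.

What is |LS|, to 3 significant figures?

43.0

Checks: |GS| = 36.60 ✓; |SJ| = 31.50 ✓.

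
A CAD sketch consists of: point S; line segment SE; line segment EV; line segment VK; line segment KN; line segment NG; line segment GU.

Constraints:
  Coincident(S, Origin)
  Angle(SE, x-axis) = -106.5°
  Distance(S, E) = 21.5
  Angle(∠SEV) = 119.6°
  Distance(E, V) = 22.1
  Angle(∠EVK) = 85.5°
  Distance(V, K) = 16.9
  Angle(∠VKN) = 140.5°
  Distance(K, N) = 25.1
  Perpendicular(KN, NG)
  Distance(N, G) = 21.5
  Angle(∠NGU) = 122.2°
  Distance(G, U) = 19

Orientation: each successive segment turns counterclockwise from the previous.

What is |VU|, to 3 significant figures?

30.4

S is at the origin; SE runs at -106.5° with length 21.5, so E = (-6.11, -20.6). ∠SEV = 119.6° gives EV at -46.1° from the x-axis; with |EV| = 22.1, V = (9.22, -36.5). ∠EVK = 85.5° gives VK at 48.4° from the x-axis; with |VK| = 16.9, K = (20.4, -23.9). ∠VKN = 140.5° gives KN at 87.9° from the x-axis; with |KN| = 25.1, N = (21.4, 1.18). KN is perpendicular to NG, so NG runs at 178°; with |NG| = 21.5, G = (-0.128, 1.97). ∠NGU = 122.2° gives GU at -124° from the x-axis; with |GU| = 19.0, U = (-10.8, -13.7). Then |VU| = |U − V| = 30.4.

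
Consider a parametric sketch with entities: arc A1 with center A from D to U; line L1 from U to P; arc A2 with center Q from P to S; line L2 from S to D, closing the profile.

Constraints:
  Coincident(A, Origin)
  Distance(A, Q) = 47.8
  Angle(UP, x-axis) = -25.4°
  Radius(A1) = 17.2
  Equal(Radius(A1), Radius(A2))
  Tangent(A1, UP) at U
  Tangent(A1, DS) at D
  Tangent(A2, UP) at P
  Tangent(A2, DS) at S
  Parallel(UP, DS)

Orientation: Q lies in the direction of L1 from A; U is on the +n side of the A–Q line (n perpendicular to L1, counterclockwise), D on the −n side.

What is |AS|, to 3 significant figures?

50.8

Tangency of A1 to both parallel lines with radius 17.2 puts U and D at A ± 17.2·n: U = (7.38, 15.5), D = (-7.38, -15.5). Equal radii place P and S the same way about Q: P = Q + 17.2·n = (50.6, -4.97), S = Q − 17.2·n = (35.8, -36.0). Then |AS| = |S − A| = 50.8.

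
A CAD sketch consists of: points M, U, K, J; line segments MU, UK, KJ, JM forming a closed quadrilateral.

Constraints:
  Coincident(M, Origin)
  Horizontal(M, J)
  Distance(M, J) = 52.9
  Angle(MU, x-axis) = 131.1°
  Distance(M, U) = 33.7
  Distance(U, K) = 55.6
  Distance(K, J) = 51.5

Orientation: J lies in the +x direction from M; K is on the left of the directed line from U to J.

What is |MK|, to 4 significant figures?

54.57

M is at the origin; MJ is horizontal with |MJ| = 52.9 and J in +x, so J = (52.9, 0). MU runs at 131.1° with |MU| = 33.7, so U = (-22.15, 25.40). K is determined by |UK| = 55.6 and |KJ| = 51.5 together: it lies at the intersection of circle(U, 55.6) and circle(J, 51.5). With |UJ| = 79.23, the foot of the radical line on UJ is 42.39 from U and the perpendicular offset is √(55.6² − 42.39²) = 35.98. Taking the left-of-UJ solution: K = (29.53, 45.89).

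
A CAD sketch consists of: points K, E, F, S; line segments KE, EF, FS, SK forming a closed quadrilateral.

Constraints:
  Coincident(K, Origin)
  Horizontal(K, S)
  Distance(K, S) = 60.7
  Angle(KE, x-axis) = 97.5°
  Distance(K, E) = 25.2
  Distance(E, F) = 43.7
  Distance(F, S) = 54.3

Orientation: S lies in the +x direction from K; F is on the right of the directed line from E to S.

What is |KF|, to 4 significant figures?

19.21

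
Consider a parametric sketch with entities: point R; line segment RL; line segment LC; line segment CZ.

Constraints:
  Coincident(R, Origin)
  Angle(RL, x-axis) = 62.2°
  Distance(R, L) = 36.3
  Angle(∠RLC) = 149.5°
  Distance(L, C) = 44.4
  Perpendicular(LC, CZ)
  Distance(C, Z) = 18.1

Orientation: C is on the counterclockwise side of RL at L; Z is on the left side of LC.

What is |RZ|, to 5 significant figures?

75.678

R is at the origin; RL runs at 62.2° with length 36.3, so L = 36.3·(cos 62.2°, sin 62.2°) = (16.930, 32.110). ∠RLC = 149.5°, so LC runs at 62.2° + (180° − 149.5°) = 92.700° from the x-axis; with |LC| = 44.4, C = L + 44.4·(cos 92.700°, sin 92.700°) = (14.838, 76.461). LC is perpendicular to CZ; with |CZ| = 18.1 on the left of LC, Z = C + 18.1·(-0.99889, -0.047106) = (-3.2416, 75.608). Then |RZ| = |Z − R| = 75.678.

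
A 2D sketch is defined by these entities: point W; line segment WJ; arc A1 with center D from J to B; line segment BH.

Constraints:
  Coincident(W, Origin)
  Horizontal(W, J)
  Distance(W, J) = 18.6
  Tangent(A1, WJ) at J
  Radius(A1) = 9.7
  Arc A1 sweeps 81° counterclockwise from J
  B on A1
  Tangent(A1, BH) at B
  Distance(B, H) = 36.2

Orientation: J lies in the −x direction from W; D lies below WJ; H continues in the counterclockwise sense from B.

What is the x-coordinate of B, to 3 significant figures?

-28.2

W is at the origin; WJ is horizontal with |WJ| = 18.6 and J on the −x side, so J = (-18.6, 0.00). Tangency of A1 to WJ means the radius DJ is perpendicular to WJ, so D = J + (0, -9.7) = (-18.6, -9.70). On A1, J sits at bearing 90° from D; an 81° counterclockwise sweep puts B at bearing 171°, so B = D + 9.7·(cos 171°, sin 171°) = (-28.2, -8.18). So B.x = -28.2.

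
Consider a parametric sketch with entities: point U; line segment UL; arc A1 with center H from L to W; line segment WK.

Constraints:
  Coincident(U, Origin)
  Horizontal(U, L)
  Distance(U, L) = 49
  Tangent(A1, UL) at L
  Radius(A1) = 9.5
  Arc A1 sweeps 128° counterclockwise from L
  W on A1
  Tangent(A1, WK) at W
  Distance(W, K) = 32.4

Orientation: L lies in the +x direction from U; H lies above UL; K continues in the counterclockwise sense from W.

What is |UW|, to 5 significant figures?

58.534

U is at the origin; UL is horizontal with |UL| = 49.0 and L on the +x side, so L = (49.000, 0.0000). A1 meets UL tangentially, so HL is at right angles to UL, so H = L + (0, 9.5) = (49.000, 9.5000). On A1, L sits at bearing -90° from H; a 128° counterclockwise sweep puts W at bearing 38°, so W = H + 9.5·(cos 38°, sin 38°) = (56.486, 15.349). Then |UW| = |W − U| = 58.534.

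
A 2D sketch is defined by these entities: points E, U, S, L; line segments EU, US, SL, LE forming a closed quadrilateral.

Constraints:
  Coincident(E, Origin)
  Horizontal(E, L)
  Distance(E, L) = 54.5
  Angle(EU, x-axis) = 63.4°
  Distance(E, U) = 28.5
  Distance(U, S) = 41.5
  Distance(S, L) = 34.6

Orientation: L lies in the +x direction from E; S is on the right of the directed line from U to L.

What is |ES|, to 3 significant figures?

27.4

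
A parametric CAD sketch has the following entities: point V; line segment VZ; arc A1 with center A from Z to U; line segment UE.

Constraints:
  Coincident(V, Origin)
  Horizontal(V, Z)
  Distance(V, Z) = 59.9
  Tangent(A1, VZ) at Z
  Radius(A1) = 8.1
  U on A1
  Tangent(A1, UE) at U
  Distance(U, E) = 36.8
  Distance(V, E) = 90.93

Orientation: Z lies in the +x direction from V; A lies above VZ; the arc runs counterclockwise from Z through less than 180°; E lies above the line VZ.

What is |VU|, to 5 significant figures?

67.443

V is at the origin; VZ is horizontal with |VZ| = 59.9 and Z on the +x side, so Z = (59.900, 0.0000). The tangent condition forces AZ to be normal to VZ, so A = Z + (0, 8.1) = (59.900, 8.1000). Since AU ⟂ UE (tangency), |AE| = √(8.1² + 36.8²) = 37.681 regardless of where U sits on A1. So E lies on both circle(V, 90.93) and circle(A, 37.681); the above-VZ intersection is E = (82.489, 38.259). U is the foot of the tangent from E: U = (67.275, 4.7512).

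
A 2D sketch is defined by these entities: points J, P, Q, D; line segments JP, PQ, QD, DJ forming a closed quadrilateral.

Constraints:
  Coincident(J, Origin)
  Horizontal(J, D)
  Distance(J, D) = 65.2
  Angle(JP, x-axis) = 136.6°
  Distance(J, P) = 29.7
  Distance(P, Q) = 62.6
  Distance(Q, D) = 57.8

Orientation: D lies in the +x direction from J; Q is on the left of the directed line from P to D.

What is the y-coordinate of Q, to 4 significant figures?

48.79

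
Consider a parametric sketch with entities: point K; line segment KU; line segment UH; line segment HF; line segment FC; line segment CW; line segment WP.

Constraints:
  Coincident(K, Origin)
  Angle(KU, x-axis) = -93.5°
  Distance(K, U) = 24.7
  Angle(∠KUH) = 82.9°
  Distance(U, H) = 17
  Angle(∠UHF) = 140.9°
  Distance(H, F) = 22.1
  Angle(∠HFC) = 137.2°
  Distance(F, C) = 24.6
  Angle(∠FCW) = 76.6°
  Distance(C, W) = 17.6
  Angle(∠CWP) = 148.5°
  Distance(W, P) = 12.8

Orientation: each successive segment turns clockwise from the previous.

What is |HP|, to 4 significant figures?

29.87

K is at the origin; KU runs at -93.5° with length 24.7, so U = (-1.508, -24.65). ∠KUH = 82.9° gives UH at 169.4° from the x-axis; with |UH| = 17.0, H = (-18.22, -21.53). ∠UHF = 140.9° gives HF at 130.3° from the x-axis; with |HF| = 22.1, F = (-32.51, -4.672). ∠HFC = 137.2° gives FC at 87.50° from the x-axis; with |FC| = 24.6, C = (-31.44, 19.90). ∠FCW = 76.6° gives CW at -15.90° from the x-axis; with |CW| = 17.6, W = (-14.51, 15.08). ∠CWP = 148.5° gives WP at -47.40° from the x-axis; with |WP| = 12.8, P = (-5.848, 5.661). Then |HP| = |P − H| = 29.87.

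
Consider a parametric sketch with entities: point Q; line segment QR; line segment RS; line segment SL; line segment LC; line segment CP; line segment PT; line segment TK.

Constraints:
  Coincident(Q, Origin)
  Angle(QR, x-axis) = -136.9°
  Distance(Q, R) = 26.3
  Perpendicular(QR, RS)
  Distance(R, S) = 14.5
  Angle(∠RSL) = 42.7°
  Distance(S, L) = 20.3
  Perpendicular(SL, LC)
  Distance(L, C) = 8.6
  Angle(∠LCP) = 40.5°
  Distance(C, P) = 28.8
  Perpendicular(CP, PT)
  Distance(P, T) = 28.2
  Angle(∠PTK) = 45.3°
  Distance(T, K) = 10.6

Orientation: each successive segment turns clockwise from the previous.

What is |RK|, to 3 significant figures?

33.0

The perpendicularity gives PT at right angles to CP, so PT runs at 36.3°; with |PT| = 28.2, T = (-3.82, 22.5). ∠PTK = 45.3° gives TK at -98.4° from the x-axis; with |TK| = 10.6, K = (-5.37, 12.0). Then |RK| = |K − R| = 33.0.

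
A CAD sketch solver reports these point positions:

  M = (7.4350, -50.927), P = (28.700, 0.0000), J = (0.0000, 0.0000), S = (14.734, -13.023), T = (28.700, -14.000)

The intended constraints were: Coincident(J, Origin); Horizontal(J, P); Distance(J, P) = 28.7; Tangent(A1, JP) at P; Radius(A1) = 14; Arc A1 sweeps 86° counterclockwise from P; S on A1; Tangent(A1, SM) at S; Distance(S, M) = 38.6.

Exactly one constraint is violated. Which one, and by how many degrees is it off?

Tangent(A1, SM) at S — off by 6.90°.

J = (0.00, 0.00) ✓; J.y = 0.00, P.y = 0.00 ✓; |JP| = 28.70 ✓; ∠(TP, PJ) = 90.00° ✓; |TP| = 14.00 ✓; bearing(T→S) − bearing(T→P) = 86.00° ✓; |TS| = 14.00 ✓; ∠(TS, SM) = 96.90° ✗; |SM| = 38.60 ✓.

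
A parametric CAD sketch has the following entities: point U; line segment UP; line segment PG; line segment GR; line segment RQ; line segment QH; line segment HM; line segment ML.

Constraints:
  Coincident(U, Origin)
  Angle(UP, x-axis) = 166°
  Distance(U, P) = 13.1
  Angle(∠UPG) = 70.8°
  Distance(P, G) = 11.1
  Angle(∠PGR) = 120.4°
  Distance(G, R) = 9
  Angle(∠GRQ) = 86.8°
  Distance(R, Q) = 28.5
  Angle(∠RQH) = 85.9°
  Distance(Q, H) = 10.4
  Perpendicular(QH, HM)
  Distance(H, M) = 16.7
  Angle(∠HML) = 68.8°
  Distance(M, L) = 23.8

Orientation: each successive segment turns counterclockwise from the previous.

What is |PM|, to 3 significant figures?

4.93

U is at the origin; UP runs at 166.0° with length 13.1, so P = (-12.7, 3.17). ∠UPG = 70.8° gives PG at -84.8° from the x-axis; with |PG| = 11.1, G = (-11.7, -7.89). ∠PGR = 120.4° gives GR at -25.2° from the x-axis; with |GR| = 9.0, R = (-3.56, -11.7). ∠GRQ = 86.8° gives RQ at 68.0° from the x-axis; with |RQ| = 28.5, Q = (7.11, 14.7). ∠RQH = 85.9° gives QH at 162° from the x-axis; with |QH| = 10.4, H = (-2.78, 17.9). The perpendicularity gives HM at right angles to QH, so HM runs at -108°; with |HM| = 16.7, M = (-7.91, 2.01). Then |PM| = |M − P| = 4.93.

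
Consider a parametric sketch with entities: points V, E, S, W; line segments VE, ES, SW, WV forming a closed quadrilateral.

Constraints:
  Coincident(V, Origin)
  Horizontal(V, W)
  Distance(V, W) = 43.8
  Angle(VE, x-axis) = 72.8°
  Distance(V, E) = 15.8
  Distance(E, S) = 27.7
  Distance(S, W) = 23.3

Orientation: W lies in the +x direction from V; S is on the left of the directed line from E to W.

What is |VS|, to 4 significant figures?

37.70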